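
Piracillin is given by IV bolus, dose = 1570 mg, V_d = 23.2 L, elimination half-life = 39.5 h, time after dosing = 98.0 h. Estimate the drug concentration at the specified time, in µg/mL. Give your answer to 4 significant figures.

12.12 µg/mL

C₀ = Dose / Vd = 1570 / 23.2 = 67.67 mg/L
k = ln2 / t½ = 0.693147 / 39.5 = 0.01755 h⁻¹
C = C₀ · e^(−k·t) = 67.67 × e^(−0.01755 × 98.0)
  = 67.67 × 0.1791 = 12.12 mg/L
(12.12 mg/L = 12.12 µg/mL)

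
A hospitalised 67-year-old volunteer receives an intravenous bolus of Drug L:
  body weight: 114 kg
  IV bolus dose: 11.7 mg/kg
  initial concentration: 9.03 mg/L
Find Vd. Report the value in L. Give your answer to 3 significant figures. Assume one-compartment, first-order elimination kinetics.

Dose = 11.7 × 114 = 1334 mg
Vd = Dose / C₀ = 1334 / 9.03 = 147.7 L

148 L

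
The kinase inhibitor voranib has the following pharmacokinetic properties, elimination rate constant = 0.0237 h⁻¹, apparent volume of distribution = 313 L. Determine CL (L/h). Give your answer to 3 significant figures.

CL = k × Vd = 0.0237 × 313 = 7.418 L/h

7.42 L/h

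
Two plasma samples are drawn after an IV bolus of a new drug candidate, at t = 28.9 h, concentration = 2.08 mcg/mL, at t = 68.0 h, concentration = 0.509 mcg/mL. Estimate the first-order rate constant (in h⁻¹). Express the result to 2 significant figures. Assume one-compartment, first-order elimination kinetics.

k = ln(C₁/C₂) / (t₂ − t₁) = ln(2.08/0.509) / (68.0 − 28.9)
  = 1.408 / 39.10 = 0.03601 h⁻¹

0.036 h⁻¹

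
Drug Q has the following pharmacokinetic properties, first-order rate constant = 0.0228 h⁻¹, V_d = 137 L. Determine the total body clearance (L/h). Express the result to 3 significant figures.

CL = k × Vd = 0.0228 × 137 = 3.124 L/h

3.12 L/h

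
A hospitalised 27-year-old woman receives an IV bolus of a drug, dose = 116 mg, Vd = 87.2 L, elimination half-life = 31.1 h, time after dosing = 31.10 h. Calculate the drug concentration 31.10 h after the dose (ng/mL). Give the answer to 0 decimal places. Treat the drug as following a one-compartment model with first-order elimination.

C₀ = Dose / Vd = 116.0 / 87.2 = 1.330 mg/L
k = ln2 / t½ = 0.693147 / 31.1 = 0.02229 h⁻¹
t / t½ = 31.10 / 31.1 = 1 half-lives
C = C₀ × (1/2)^1 = 1.330 × 0.5000 = 0.6650 mg/L
Convert: 0.6650 mg/L × 1000 = 665.0 ng/mL

665 ng/mL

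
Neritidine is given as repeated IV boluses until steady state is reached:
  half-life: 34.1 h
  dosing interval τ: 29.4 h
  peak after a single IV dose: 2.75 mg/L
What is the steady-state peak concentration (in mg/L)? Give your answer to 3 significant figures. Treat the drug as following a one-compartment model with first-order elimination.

k = ln2 / t½ = 0.693147 / 34.1 = 0.02033 h⁻¹
e^(−kτ) = e^(−0.02033 × 29.4) = 0.5501
Accumulation ratio R = 1 / (1 − e^(−kτ)) = 1 / (1 − 0.5501) = 2.223
Steady-state peak = C₀ × R = 2.75 × 2.223 = 6.113 mg/L

6.11 mg/L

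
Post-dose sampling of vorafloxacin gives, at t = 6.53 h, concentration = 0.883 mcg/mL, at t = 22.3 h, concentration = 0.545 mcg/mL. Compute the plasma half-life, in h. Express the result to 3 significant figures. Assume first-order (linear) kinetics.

k = ln(C₁/C₂) / (t₂ − t₁) = ln(0.883/0.545) / (22.3 − 6.53)
  = 0.4825 / 15.77 = 0.03060 h⁻¹
t½ = ln2 / k = 0.693147 / 0.03060 = 22.65 h

22.7 h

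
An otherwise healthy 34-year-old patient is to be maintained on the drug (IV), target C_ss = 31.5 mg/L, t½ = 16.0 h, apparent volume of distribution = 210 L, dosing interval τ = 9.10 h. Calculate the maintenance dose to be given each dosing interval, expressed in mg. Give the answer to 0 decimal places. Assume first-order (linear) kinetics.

2608 mg

k = ln2 / t½ = 0.693147 / 16.0 = 0.04332 h⁻¹
CL = k × Vd = 0.04332 × 210 = 9.097 L/h
At steady state, Dose/τ = Css × CL.
Dose = Css × CL × τ = 31.5 × 9.097 × 9.10 = 2608 mg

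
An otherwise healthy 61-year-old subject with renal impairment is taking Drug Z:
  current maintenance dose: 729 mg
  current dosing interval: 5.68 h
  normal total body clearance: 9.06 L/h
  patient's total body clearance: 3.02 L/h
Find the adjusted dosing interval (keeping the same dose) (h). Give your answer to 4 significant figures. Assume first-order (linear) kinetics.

17.04 h

To keep the same average steady-state level, dosing rate must scale with clearance.
CL ratio = 3.02 / 9.06 = 0.3333
New interval (same dose) = 5.68 / 0.3333 = 17.04 h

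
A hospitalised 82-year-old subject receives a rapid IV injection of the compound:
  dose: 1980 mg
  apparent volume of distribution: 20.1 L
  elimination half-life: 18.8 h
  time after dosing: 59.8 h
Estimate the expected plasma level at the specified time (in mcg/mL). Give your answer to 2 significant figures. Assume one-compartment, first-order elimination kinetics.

C₀ = Dose / Vd = 1980 / 20.1 = 98.51 mg/L
k = ln2 / t½ = 0.693147 / 18.8 = 0.03687 h⁻¹
C = C₀ · e^(−k·t) = 98.51 × e^(−0.03687 × 59.8)
  = 98.51 × 0.1103 = 10.87 mg/L
(10.87 mg/L = 10.87 mcg/mL)

11 mcg/mL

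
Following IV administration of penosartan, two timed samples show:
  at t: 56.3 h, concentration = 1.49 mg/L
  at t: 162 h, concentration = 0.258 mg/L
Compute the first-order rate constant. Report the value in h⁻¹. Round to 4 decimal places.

0.0166 h⁻¹

k = ln(C₁/C₂) / (t₂ − t₁) = ln(1.49/0.258) / (162 − 56.3)
  = 1.754 / 105.7 = 0.01659 h⁻¹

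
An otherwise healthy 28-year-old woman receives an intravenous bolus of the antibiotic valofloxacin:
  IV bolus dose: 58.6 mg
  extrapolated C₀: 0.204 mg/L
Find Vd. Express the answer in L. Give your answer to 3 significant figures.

Vd = Dose / C₀ = 58.60 / 0.204 = 287.3 L

287 L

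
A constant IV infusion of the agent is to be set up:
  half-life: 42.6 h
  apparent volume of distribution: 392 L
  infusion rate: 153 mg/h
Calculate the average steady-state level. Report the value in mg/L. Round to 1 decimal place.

k = ln2 / t½ = 0.693147 / 42.6 = 0.01627 h⁻¹
CL = k × Vd = 0.01627 × 392 = 6.378 L/h
At steady state Css = R₀ / CL = 153 / 6.378 = 23.99 mg/L

24.0 mg/L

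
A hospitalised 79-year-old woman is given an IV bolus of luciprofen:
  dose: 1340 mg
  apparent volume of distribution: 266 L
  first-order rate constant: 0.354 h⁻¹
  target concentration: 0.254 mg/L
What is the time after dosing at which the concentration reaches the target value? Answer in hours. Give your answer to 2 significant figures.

C₀ = Dose / Vd = 1340 / 266 = 5.038 mg/L
t = ln(C₀ / C) / k = ln(5.038 / 0.254) / 0.3540
  = ln(19.83) / 0.3540 = 2.987 / 0.3540 = 8.438 h

8.4 h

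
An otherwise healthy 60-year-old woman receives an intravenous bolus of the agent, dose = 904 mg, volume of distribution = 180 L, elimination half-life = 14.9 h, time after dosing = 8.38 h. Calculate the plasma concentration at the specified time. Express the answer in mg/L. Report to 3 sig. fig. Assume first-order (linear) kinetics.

C₀ = Dose / Vd = 904.0 / 180 = 5.022 mg/L
k = ln2 / t½ = 0.693147 / 14.9 = 0.04652 h⁻¹
C = C₀ · e^(−k·t) = 5.022 × e^(−0.04652 × 8.38)
  = 5.022 × 0.6772 = 3.401 mg/L

3.40 mg/L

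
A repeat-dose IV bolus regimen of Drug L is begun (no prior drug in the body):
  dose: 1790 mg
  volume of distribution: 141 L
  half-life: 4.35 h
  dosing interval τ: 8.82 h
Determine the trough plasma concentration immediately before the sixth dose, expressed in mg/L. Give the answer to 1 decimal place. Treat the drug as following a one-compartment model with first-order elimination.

C₀ per dose = Dose / Vd = 1790 / 141 = 12.70 mg/L
k = ln2 / t½ = 0.693147 / 4.35 = 0.1593 h⁻¹
Fraction remaining after one interval: r = e^(−kτ) = e^(−0.1593 × 8.82) = 0.2454
Before dose 6, 5 doses have been given (aged 1τ, 2τ, 3τ, 4τ, 5τ).
C_trough = C₀ × (r + r² + … + r^5) = C₀ × r(1−r^5)/(1−r)
        = 12.70 × 0.2454 × (1 − 0.0008900) / (1 − 0.2454) = 4.126 mg/L

4.1 mg/L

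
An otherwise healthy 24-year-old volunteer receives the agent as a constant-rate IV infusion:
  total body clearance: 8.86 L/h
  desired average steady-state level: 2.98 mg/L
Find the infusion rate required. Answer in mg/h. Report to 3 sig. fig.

26.4 mg/h

At steady state, infusion rate R₀ = Css × CL = 2.98 × 8.860 = 26.40 mg/h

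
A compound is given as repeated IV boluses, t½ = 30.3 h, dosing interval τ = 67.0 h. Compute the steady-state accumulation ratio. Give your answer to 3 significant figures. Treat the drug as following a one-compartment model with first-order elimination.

k = ln2 / t½ = 0.693147 / 30.3 = 0.02288 h⁻¹
e^(−kτ) = e^(−0.02288 × 67.0) = 0.2159
Accumulation ratio R = 1 / (1 − e^(−kτ)) = 1 / (1 − 0.2159) = 1.275

1.28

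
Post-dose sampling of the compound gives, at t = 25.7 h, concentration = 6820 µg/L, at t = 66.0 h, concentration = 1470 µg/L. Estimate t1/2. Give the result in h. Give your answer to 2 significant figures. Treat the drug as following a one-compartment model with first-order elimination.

k = ln(C₁/C₂) / (t₂ − t₁) = ln(6820/1470) / (66.0 − 25.7)
  = 1.535 / 40.30 = 0.03809 h⁻¹
t½ = ln2 / k = 0.693147 / 0.03809 = 18.20 h

18 h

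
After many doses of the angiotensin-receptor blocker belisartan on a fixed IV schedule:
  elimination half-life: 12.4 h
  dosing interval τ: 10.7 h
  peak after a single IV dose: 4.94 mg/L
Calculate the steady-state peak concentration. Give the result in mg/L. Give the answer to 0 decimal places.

k = ln2 / t½ = 0.693147 / 12.4 = 0.05590 h⁻¹
e^(−kτ) = e^(−0.05590 × 10.7) = 0.5498
Accumulation ratio R = 1 / (1 − e^(−kτ)) = 1 / (1 − 0.5498) = 2.221
Steady-state peak = C₀ × R = 4.94 × 2.221 = 10.97 mg/L

11 mg/L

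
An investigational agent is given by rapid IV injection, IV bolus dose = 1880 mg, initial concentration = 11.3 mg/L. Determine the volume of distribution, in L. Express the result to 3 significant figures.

166 L

Vd = Dose / C₀ = 1880 / 11.3 = 166.4 L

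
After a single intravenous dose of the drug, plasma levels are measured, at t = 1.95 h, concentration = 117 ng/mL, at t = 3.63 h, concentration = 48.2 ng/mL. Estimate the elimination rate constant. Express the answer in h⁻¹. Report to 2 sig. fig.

k = ln(C₁/C₂) / (t₂ − t₁) = ln(117/48.2) / (3.63 − 1.95)
  = 0.8868 / 1.680 = 0.5279 h⁻¹

0.53 h⁻¹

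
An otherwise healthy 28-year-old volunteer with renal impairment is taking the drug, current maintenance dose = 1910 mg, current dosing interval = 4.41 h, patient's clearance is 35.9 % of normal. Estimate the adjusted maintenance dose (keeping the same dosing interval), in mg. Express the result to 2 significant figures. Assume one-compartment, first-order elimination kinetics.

To keep the same average steady-state level, dosing rate must scale with clearance.
CL ratio = 35.9 / 100 = 0.3590
New dose (same interval) = 1910 × 0.3590 = 685.7 mg

690 mg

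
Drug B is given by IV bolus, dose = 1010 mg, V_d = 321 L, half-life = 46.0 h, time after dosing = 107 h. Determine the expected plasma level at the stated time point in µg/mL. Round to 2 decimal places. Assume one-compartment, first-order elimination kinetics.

0.63 µg/mL

C₀ = Dose / Vd = 1010 / 321 = 3.146 mg/L
k = ln2 / t½ = 0.693147 / 46.0 = 0.01507 h⁻¹
C = C₀ · e^(−k·t) = 3.146 × e^(−0.01507 × 107)
  = 3.146 × 0.1994 = 0.6273 mg/L
(0.6273 mg/L = 0.6273 µg/mL)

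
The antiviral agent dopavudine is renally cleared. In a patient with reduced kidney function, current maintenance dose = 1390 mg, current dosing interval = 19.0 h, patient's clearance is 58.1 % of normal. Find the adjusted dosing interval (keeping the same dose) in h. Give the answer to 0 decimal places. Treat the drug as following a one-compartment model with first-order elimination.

33 h

To keep the same average steady-state level, dosing rate must scale with clearance.
CL ratio = 58.1 / 100 = 0.5810
New interval (same dose) = 19.0 / 0.5810 = 32.70 h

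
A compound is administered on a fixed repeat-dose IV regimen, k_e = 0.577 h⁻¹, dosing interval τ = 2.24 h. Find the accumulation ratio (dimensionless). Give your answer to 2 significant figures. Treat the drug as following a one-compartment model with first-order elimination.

e^(−kτ) = e^(−0.5770 × 2.24) = 0.2746
Accumulation ratio R = 1 / (1 − e^(−kτ)) = 1 / (1 − 0.2746) = 1.379

1.4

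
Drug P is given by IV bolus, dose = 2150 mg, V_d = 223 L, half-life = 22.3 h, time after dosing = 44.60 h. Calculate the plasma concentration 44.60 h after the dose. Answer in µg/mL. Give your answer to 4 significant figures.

2.410 µg/mL

C₀ = Dose / Vd = 2150 / 223 = 9.641 mg/L
k = ln2 / t½ = 0.693147 / 22.3 = 0.03108 h⁻¹
t / t½ = 44.60 / 22.3 = 2 half-lives
C = C₀ × (1/2)^2 = 9.641 × 0.2500 = 2.410 mg/L
(2.410 mg/L = 2.410 µg/mL)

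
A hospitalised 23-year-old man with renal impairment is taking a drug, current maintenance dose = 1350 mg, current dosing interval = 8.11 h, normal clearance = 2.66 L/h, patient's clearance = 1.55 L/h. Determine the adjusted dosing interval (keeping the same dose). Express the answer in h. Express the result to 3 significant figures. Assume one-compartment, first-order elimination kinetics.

To keep the same average steady-state level, dosing rate must scale with clearance.
CL ratio = 1.55 / 2.66 = 0.5827
New interval (same dose) = 8.11 / 0.5827 = 13.92 h

13.9 h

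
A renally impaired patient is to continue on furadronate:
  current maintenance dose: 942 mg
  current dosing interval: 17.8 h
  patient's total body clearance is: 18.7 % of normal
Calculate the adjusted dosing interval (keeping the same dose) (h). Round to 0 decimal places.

95 h

To keep the same average steady-state level, dosing rate must scale with clearance.
CL ratio = 18.7 / 100 = 0.1870
New interval (same dose) = 17.8 / 0.1870 = 95.19 h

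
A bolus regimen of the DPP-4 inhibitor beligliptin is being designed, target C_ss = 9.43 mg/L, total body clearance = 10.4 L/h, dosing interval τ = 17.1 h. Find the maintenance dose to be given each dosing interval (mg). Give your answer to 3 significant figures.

1680 mg

At steady state, Dose/τ = Css × CL.
Dose = Css × CL × τ = 9.43 × 10.40 × 17.1 = 1677 mg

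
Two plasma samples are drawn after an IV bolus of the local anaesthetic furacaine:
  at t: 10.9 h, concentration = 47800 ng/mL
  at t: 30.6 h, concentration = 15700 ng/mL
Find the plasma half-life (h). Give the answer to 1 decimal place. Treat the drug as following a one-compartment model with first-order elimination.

12.3 h

k = ln(C₁/C₂) / (t₂ − t₁) = ln(47800/15700) / (30.6 − 10.9)
  = 1.113 / 19.70 = 0.05650 h⁻¹
t½ = ln2 / k = 0.693147 / 0.05650 = 12.27 h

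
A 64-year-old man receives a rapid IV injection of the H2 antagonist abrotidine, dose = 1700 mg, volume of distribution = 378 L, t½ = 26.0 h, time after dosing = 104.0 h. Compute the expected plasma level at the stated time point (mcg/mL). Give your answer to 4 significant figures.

C₀ = Dose / Vd = 1700 / 378 = 4.497 mg/L
k = ln2 / t½ = 0.693147 / 26.0 = 0.02666 h⁻¹
t / t½ = 104.0 / 26.0 = 4 half-lives
C = C₀ × (1/2)^4 = 4.497 × 0.06250 = 0.2811 mg/L
(0.2811 mg/L = 0.2811 mcg/mL)

0.2811 mcg/mL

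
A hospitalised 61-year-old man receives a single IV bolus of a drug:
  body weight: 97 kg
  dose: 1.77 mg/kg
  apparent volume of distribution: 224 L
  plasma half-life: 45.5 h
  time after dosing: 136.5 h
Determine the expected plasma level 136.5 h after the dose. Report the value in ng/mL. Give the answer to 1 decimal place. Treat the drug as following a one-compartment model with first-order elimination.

Total dose = 1.77 × 97 = 171.7 mg
C₀ = Dose / Vd = 171.7 / 224 = 0.7665 mg/L
k = ln2 / t½ = 0.693147 / 45.5 = 0.01523 h⁻¹
t / t½ = 136.5 / 45.5 = 3 half-lives
C = C₀ × (1/2)^3 = 0.7665 × 0.1250 = 0.09581 mg/L
Convert: 0.09581 mg/L × 1000 = 95.81 ng/mL

95.8 ng/mL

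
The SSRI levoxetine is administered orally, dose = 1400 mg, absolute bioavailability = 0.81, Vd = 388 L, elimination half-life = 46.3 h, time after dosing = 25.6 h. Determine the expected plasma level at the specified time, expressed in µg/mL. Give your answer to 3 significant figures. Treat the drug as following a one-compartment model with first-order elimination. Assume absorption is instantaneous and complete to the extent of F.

1.99 µg/mL

Amount reaching circulation = F × Dose = 0.81 × 1400 = 1134 mg
C₀ = F·Dose / Vd = 1134 / 388 = 2.923 mg/L
k = ln2 / t½ = 0.693147 / 46.3 = 0.01497 h⁻¹
C = C₀ · e^(−k·t) = 2.923 × e^(−0.01497 × 25.6)
  = 2.923 × 0.6817 = 1.993 mg/L
(1.993 mg/L = 1.993 µg/mL)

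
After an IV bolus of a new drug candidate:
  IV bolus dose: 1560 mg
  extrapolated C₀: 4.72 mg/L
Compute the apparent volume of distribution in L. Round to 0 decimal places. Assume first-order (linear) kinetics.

Vd = Dose / C₀ = 1560 / 4.72 = 330.5 L

331 L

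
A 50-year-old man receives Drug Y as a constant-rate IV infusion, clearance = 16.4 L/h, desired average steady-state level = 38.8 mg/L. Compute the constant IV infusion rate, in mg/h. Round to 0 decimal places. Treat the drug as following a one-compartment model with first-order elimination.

At steady state, infusion rate R₀ = Css × CL = 38.8 × 16.40 = 636.3 mg/h

636 mg/h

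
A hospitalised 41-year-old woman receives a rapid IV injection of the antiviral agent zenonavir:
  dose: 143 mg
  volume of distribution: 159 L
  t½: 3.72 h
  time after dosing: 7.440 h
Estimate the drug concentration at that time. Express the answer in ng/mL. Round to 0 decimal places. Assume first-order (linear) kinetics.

C₀ = Dose / Vd = 143.0 / 159 = 0.8994 mg/L
k = ln2 / t½ = 0.693147 / 3.72 = 0.1863 h⁻¹
t / t½ = 7.440 / 3.72 = 2 half-lives
C = C₀ × (1/2)^2 = 0.8994 × 0.2500 = 0.2249 mg/L
Convert: 0.2249 mg/L × 1000 = 224.9 ng/mL

225 ng/mL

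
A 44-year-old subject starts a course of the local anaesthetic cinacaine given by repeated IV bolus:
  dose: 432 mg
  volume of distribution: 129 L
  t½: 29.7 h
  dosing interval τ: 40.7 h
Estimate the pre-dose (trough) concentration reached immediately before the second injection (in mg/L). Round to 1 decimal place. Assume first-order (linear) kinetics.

C₀ per dose = Dose / Vd = 432 / 129 = 3.349 mg/L
k = ln2 / t½ = 0.693147 / 29.7 = 0.02334 h⁻¹
Fraction remaining after one interval: r = e^(−kτ) = e^(−0.02334 × 40.7) = 0.3868
Before dose 2, 1 dose has been given (aged 1τ).
C_trough = C₀ × r = 3.349 × 0.3868 = 1.295 mg/L

1.3 mg/L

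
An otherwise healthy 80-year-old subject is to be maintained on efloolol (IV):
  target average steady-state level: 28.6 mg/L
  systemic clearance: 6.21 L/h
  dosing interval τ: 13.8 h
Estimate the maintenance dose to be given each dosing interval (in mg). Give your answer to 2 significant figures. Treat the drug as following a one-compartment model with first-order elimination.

At steady state, Dose/τ = Css × CL.
Dose = Css × CL × τ = 28.6 × 6.210 × 13.8 = 2451 mg

2500 mg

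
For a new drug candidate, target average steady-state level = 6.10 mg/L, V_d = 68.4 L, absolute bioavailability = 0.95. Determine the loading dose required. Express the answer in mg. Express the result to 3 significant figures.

439 mg

LD = Css × Vd / F = 6.10 × 68.4 / 0.95 = 439.2 mg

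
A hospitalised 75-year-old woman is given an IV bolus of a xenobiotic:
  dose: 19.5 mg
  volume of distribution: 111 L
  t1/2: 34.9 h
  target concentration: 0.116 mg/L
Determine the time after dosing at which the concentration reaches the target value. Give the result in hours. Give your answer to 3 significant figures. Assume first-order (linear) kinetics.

20.9 h

C₀ = Dose / Vd = 19.50 / 111 = 0.1757 mg/L
k = ln2 / t½ = 0.693147 / 34.9 = 0.01986 h⁻¹
t = ln(C₀ / C) / k = ln(0.1757 / 0.116) / 0.01986
  = ln(1.515) / 0.01986 = 0.4154 / 0.01986 = 20.92 h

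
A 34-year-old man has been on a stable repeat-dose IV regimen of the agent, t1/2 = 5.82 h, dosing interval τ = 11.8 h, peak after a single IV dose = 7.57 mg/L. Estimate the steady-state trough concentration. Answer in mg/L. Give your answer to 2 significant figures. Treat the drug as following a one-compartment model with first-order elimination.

2.5 mg/L

k = ln2 / t½ = 0.693147 / 5.82 = 0.1191 h⁻¹
e^(−kτ) = e^(−0.1191 × 11.8) = 0.2453
Accumulation ratio R = 1 / (1 − e^(−kτ)) = 1 / (1 − 0.2453) = 1.325
Steady-state trough = C₀ × R × e^(−kτ) = 7.57 × 1.325 × 0.2453 = 2.460 mg/L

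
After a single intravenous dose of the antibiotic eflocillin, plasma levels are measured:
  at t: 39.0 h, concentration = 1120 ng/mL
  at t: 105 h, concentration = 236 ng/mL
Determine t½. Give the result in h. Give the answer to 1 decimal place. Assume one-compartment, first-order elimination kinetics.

29.4 h

k = ln(C₁/C₂) / (t₂ − t₁) = ln(1120/236) / (105 − 39.0)
  = 1.557 / 66.00 = 0.02359 h⁻¹
t½ = ln2 / k = 0.693147 / 0.02359 = 29.38 h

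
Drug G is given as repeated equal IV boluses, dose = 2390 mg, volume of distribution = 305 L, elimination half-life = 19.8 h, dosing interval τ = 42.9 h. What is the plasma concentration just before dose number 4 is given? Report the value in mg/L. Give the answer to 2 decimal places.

2.22 mg/L

C₀ per dose = Dose / Vd = 2390 / 305 = 7.836 mg/L
k = ln2 / t½ = 0.693147 / 19.8 = 0.03501 h⁻¹
Fraction remaining after one interval: r = e^(−kτ) = e^(−0.03501 × 42.9) = 0.2227
Before dose 4, 3 doses have been given (aged 1τ, 2τ, 3τ).
C_trough = C₀ × (r + r² + … + r^3) = C₀ × r(1−r^3)/(1−r)
        = 7.836 × 0.2227 × (1 − 0.01104) / (1 − 0.2227) = 2.220 mg/L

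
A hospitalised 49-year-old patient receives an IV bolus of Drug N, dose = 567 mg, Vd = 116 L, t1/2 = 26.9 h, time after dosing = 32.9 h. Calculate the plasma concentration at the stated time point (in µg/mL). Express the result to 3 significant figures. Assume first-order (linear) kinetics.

2.09 µg/mL

C₀ = Dose / Vd = 567.0 / 116 = 4.888 mg/L
k = ln2 / t½ = 0.693147 / 26.9 = 0.02577 h⁻¹
C = C₀ · e^(−k·t) = 4.888 × e^(−0.02577 × 32.9)
  = 4.888 × 0.4283 = 2.094 mg/L
(2.094 mg/L = 2.094 µg/mL)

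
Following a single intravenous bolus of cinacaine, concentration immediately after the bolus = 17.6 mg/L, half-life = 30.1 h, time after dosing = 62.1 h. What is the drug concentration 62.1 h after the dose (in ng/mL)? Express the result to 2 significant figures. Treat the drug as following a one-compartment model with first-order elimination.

4200 ng/mL

k = ln2 / t½ = 0.693147 / 30.1 = 0.02303 h⁻¹
C = C₀ · e^(−k·t) = 17.60 × e^(−0.02303 × 62.1)
  = 17.60 × 0.2393 = 4.212 mg/L
Convert: 4.212 mg/L × 1000 = 4212 ng/mL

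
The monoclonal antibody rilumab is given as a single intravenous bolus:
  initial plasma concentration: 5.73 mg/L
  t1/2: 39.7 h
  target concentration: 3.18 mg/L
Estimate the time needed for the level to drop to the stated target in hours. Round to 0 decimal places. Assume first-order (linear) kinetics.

34 h

k = ln2 / t½ = 0.693147 / 39.7 = 0.01746 h⁻¹
t = ln(C₀ / C) / k = ln(5.730 / 3.18) / 0.01746
  = ln(1.802) / 0.01746 = 0.5889 / 0.01746 = 33.73 h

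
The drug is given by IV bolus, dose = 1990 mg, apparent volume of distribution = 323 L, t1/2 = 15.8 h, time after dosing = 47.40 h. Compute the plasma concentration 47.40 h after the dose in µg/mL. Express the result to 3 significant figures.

0.770 µg/mL

C₀ = Dose / Vd = 1990 / 323 = 6.161 mg/L
k = ln2 / t½ = 0.693147 / 15.8 = 0.04387 h⁻¹
t / t½ = 47.40 / 15.8 = 3 half-lives
C = C₀ × (1/2)^3 = 6.161 × 0.1250 = 0.7701 mg/L
(0.7701 mg/L = 0.7701 µg/mL)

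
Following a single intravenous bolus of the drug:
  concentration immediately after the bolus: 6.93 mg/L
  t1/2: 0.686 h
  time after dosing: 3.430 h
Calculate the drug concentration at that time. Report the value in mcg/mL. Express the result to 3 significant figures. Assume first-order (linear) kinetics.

0.217 mcg/mL

k = ln2 / t½ = 0.693147 / 0.686 = 1.010 h⁻¹
t / t½ = 3.430 / 0.686 = 5 half-lives
C = C₀ × (1/2)^5 = 6.930 × 0.03125 = 0.2166 mg/L
(0.2166 mg/L = 0.2166 mcg/mL)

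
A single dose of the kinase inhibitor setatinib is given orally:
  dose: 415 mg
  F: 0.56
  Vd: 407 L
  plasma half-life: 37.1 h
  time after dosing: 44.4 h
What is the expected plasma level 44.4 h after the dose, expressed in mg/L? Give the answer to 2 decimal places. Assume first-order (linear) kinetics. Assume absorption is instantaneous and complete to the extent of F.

0.25 mg/L

Amount reaching circulation = F × Dose = 0.56 × 415.0 = 232.4 mg
C₀ = F·Dose / Vd = 232.4 / 407 = 0.5710 mg/L
k = ln2 / t½ = 0.693147 / 37.1 = 0.01868 h⁻¹
C = C₀ · e^(−k·t) = 0.5710 × e^(−0.01868 × 44.4)
  = 0.5710 × 0.4363 = 0.2491 mg/L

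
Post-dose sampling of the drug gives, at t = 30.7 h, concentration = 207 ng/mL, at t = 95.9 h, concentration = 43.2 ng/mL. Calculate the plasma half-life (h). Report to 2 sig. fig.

k = ln(C₁/C₂) / (t₂ − t₁) = ln(207/43.2) / (95.9 − 30.7)
  = 1.567 / 65.20 = 0.02403 h⁻¹
t½ = ln2 / k = 0.693147 / 0.02403 = 28.85 h

29 h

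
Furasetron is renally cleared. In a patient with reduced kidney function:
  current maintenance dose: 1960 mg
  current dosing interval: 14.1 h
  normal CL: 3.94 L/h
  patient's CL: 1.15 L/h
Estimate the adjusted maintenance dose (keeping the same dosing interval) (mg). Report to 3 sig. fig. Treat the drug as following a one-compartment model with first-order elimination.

572 mg

To keep the same average steady-state level, dosing rate must scale with clearance.
CL ratio = 1.15 / 3.94 = 0.2919
New dose (same interval) = 1960 × 0.2919 = 572.1 mg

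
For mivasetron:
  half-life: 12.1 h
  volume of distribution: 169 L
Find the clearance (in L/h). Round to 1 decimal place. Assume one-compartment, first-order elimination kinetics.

k = ln2 / t½ = 0.693147 / 12.1 = 0.05728 h⁻¹
CL = k × Vd = 0.05728 × 169 = 9.680 L/h

9.7 L/h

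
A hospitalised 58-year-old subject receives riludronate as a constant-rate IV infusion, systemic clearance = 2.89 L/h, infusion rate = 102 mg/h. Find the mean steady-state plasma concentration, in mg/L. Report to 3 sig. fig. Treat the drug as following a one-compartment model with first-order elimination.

35.3 mg/L

At steady state Css = R₀ / CL = 102 / 2.890 = 35.29 mg/L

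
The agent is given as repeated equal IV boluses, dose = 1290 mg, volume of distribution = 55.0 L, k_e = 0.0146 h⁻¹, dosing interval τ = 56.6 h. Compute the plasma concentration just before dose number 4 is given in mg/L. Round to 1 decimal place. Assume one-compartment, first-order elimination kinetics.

C₀ per dose = Dose / Vd = 1290 / 55.0 = 23.45 mg/L
Fraction remaining after one interval: r = e^(−kτ) = e^(−0.01460 × 56.6) = 0.4376
Before dose 4, 3 doses have been given (aged 1τ, 2τ, 3τ).
C_trough = C₀ × (r + r² + … + r^3) = C₀ × r(1−r^3)/(1−r)
        = 23.45 × 0.4376 × (1 − 0.08380) / (1 − 0.4376) = 16.72 mg/L

16.7 mg/L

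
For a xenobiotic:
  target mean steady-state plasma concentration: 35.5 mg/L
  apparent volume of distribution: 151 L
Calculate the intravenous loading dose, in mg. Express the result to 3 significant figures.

LD = Css × Vd = 35.5 × 151 = 5361 mg

5360 mg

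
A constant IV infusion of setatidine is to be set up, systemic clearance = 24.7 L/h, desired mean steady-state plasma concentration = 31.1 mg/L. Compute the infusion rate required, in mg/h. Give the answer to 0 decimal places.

768 mg/h

At steady state, infusion rate R₀ = Css × CL = 31.1 × 24.70 = 768.2 mg/h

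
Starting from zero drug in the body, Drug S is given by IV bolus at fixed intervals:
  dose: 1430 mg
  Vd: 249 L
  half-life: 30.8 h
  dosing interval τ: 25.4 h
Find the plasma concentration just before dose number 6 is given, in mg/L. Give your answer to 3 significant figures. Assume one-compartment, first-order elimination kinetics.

C₀ per dose = Dose / Vd = 1430 / 249 = 5.743 mg/L
k = ln2 / t½ = 0.693147 / 30.8 = 0.02250 h⁻¹
Fraction remaining after one interval: r = e^(−kτ) = e^(−0.02250 × 25.4) = 0.5647
Before dose 6, 5 doses have been given (aged 1τ, 2τ, 3τ, 4τ, 5τ).
C_trough = C₀ × (r + r² + … + r^5) = C₀ × r(1−r^5)/(1−r)
        = 5.743 × 0.5647 × (1 − 0.05742) / (1 − 0.5647) = 7.022 mg/L

7.02 mg/L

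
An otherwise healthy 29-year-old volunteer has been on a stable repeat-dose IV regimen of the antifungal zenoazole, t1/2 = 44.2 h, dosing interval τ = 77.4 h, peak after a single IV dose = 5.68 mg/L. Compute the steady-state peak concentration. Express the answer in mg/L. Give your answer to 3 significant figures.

k = ln2 / t½ = 0.693147 / 44.2 = 0.01568 h⁻¹
e^(−kτ) = e^(−0.01568 × 77.4) = 0.2971
Accumulation ratio R = 1 / (1 − e^(−kτ)) = 1 / (1 − 0.2971) = 1.423
Steady-state peak = C₀ × R = 5.68 × 1.423 = 8.083 mg/L

8.08 mg/L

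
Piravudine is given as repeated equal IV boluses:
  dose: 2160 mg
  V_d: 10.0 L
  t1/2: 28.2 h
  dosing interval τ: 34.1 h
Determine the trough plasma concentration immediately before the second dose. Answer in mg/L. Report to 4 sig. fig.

93.42 mg/L

C₀ per dose = Dose / Vd = 2160 / 10.0 = 216.0 mg/L
k = ln2 / t½ = 0.693147 / 28.2 = 0.02458 h⁻¹
Fraction remaining after one interval: r = e^(−kτ) = e^(−0.02458 × 34.1) = 0.4325
Before dose 2, 1 dose has been given (aged 1τ).
C_trough = C₀ × r = 216.0 × 0.4325 = 93.42 mg/L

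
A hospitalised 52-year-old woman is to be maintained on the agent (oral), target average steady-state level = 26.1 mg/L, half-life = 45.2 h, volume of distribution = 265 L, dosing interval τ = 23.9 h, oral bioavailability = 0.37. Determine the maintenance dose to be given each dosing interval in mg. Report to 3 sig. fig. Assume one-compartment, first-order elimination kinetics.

6850 mg

k = ln2 / t½ = 0.693147 / 45.2 = 0.01534 h⁻¹
CL = k × Vd = 0.01534 × 265 = 4.065 L/h
At steady state, F × (Dose/τ) = Css × CL.
Dose = Css × CL × τ / F = 26.1 × 4.065 × 23.9 / 0.37 = 6853 mg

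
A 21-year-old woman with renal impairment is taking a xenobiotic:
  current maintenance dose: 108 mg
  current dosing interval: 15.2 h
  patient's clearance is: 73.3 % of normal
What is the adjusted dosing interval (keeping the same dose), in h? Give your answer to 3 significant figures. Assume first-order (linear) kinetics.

20.7 h

To keep the same average steady-state level, dosing rate must scale with clearance.
CL ratio = 73.3 / 100 = 0.7330
New interval (same dose) = 15.2 / 0.7330 = 20.74 h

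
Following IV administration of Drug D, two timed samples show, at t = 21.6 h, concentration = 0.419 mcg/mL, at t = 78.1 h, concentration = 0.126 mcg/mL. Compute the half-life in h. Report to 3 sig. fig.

k = ln(C₁/C₂) / (t₂ − t₁) = ln(0.419/0.126) / (78.1 − 21.6)
  = 1.202 / 56.50 = 0.02127 h⁻¹
t½ = ln2 / k = 0.693147 / 0.02127 = 32.59 h

32.6 h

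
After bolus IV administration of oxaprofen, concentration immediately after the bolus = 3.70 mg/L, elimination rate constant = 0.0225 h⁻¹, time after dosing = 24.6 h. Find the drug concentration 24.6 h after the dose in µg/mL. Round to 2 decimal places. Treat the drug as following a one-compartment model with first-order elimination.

C = C₀ · e^(−k·t) = 3.700 × e^(−0.02250 × 24.6)
  = 3.700 × 0.5749 = 2.127 mg/L
(2.127 mg/L = 2.127 µg/mL)

2.13 µg/mL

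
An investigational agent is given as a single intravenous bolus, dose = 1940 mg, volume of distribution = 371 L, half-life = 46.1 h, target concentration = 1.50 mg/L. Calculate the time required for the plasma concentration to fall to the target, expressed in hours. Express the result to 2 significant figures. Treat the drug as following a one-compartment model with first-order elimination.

83 h

C₀ = Dose / Vd = 1940 / 371 = 5.229 mg/L
k = ln2 / t½ = 0.693147 / 46.1 = 0.01504 h⁻¹
t = ln(C₀ / C) / k = ln(5.229 / 1.50) / 0.01504
  = ln(3.486) / 0.01504 = 1.249 / 0.01504 = 83.05 h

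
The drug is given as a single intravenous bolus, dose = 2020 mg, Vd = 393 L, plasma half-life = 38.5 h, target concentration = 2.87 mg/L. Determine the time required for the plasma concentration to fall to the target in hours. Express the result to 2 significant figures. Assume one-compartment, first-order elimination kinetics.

C₀ = Dose / Vd = 2020 / 393 = 5.140 mg/L
k = ln2 / t½ = 0.693147 / 38.5 = 0.01800 h⁻¹
t = ln(C₀ / C) / k = ln(5.140 / 2.87) / 0.01800
  = ln(1.791) / 0.01800 = 0.5828 / 0.01800 = 32.38 h

32 h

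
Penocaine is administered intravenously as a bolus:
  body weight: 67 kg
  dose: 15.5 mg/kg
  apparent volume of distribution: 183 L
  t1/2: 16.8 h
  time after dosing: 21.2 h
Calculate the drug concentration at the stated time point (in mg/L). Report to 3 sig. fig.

2.37 mg/L

Total dose = 15.5 × 67 = 1039 mg
C₀ = Dose / Vd = 1039 / 183 = 5.678 mg/L
k = ln2 / t½ = 0.693147 / 16.8 = 0.04126 h⁻¹
C = C₀ · e^(−k·t) = 5.678 × e^(−0.04126 × 21.2)
  = 5.678 × 0.4170 = 2.368 mg/L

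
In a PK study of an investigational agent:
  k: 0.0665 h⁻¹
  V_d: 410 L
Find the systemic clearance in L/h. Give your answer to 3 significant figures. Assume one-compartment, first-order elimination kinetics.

CL = k × Vd = 0.0665 × 410 = 27.27 L/h

27.3 L/h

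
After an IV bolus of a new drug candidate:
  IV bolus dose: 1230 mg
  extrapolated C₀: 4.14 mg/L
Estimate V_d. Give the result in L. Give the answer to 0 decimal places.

297 L

Vd = Dose / C₀ = 1230 / 4.14 = 297.1 L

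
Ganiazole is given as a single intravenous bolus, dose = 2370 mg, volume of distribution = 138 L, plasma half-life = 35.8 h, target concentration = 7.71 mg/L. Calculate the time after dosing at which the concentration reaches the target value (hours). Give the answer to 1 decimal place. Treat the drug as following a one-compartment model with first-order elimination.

41.4 h

C₀ = Dose / Vd = 2370 / 138 = 17.17 mg/L
k = ln2 / t½ = 0.693147 / 35.8 = 0.01936 h⁻¹
t = ln(C₀ / C) / k = ln(17.17 / 7.71) / 0.01936
  = ln(2.227) / 0.01936 = 0.8007 / 0.01936 = 41.36 h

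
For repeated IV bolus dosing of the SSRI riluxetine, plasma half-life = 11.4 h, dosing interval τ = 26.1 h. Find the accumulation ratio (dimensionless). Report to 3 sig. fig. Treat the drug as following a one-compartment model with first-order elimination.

k = ln2 / t½ = 0.693147 / 11.4 = 0.06080 h⁻¹
e^(−kτ) = e^(−0.06080 × 26.1) = 0.2046
Accumulation ratio R = 1 / (1 − e^(−kτ)) = 1 / (1 − 0.2046) = 1.257

1.26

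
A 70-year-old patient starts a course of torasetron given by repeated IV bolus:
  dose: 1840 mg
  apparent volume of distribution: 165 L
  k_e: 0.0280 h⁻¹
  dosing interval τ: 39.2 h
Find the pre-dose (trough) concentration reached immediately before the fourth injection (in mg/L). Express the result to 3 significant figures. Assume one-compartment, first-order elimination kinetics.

5.38 mg/L

C₀ per dose = Dose / Vd = 1840 / 165 = 11.15 mg/L
Fraction remaining after one interval: r = e^(−kτ) = e^(−0.02800 × 39.2) = 0.3337
Before dose 4, 3 doses have been given (aged 1τ, 2τ, 3τ).
C_trough = C₀ × (r + r² + … + r^3) = C₀ × r(1−r^3)/(1−r)
        = 11.15 × 0.3337 × (1 − 0.03716) / (1 − 0.3337) = 5.377 mg/L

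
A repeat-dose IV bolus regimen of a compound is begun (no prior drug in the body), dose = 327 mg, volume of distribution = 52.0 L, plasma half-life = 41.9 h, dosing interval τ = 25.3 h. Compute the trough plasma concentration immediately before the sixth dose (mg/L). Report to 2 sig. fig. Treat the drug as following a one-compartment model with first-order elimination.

C₀ per dose = Dose / Vd = 327 / 52.0 = 6.288 mg/L
k = ln2 / t½ = 0.693147 / 41.9 = 0.01654 h⁻¹
Fraction remaining after one interval: r = e^(−kτ) = e^(−0.01654 × 25.3) = 0.6581
Before dose 6, 5 doses have been given (aged 1τ, 2τ, 3τ, 4τ, 5τ).
C_trough = C₀ × (r + r² + … + r^5) = C₀ × r(1−r^5)/(1−r)
        = 6.288 × 0.6581 × (1 − 0.1234) / (1 − 0.6581) = 10.61 mg/L

11 mg/L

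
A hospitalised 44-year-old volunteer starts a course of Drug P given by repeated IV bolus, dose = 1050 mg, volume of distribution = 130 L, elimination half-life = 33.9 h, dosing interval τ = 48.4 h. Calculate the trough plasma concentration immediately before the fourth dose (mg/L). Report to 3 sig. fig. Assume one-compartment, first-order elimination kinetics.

4.53 mg/L

C₀ per dose = Dose / Vd = 1050 / 130 = 8.077 mg/L
k = ln2 / t½ = 0.693147 / 33.9 = 0.02045 h⁻¹
Fraction remaining after one interval: r = e^(−kτ) = e^(−0.02045 × 48.4) = 0.3717
Before dose 4, 3 doses have been given (aged 1τ, 2τ, 3τ).
C_trough = C₀ × (r + r² + … + r^3) = C₀ × r(1−r^3)/(1−r)
        = 8.077 × 0.3717 × (1 − 0.05135) / (1 − 0.3717) = 4.533 mg/L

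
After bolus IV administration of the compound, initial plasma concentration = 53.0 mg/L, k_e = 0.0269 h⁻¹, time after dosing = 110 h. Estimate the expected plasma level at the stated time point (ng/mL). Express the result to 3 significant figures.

C = C₀ · e^(−k·t) = 53.00 × e^(−0.02690 × 110)
  = 53.00 × 0.05187 = 2.749 mg/L
Convert: 2.749 mg/L × 1000 = 2749 ng/mL

2750 ng/mL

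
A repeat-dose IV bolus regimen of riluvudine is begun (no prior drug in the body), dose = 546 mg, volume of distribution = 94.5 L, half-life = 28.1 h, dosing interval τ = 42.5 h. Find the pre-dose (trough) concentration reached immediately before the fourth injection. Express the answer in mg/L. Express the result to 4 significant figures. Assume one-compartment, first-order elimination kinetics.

C₀ per dose = Dose / Vd = 546 / 94.5 = 5.778 mg/L
k = ln2 / t½ = 0.693147 / 28.1 = 0.02467 h⁻¹
Fraction remaining after one interval: r = e^(−kτ) = e^(−0.02467 × 42.5) = 0.3505
Before dose 4, 3 doses have been given (aged 1τ, 2τ, 3τ).
C_trough = C₀ × (r + r² + … + r^3) = C₀ × r(1−r^3)/(1−r)
        = 5.778 × 0.3505 × (1 − 0.04306) / (1 − 0.3505) = 2.984 mg/L

2.984 mg/L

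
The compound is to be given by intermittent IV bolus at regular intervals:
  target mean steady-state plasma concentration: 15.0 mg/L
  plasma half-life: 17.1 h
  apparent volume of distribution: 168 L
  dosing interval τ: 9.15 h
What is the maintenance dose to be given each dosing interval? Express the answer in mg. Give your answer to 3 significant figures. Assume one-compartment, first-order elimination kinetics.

k = ln2 / t½ = 0.693147 / 17.1 = 0.04053 h⁻¹
CL = k × Vd = 0.04053 × 168 = 6.809 L/h
At steady state, Dose/τ = Css × CL.
Dose = Css × CL × τ = 15.0 × 6.809 × 9.15 = 934.5 mg

935 mg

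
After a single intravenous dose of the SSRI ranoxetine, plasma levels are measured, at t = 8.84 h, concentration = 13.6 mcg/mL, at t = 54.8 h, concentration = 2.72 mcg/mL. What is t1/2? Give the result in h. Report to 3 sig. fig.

k = ln(C₁/C₂) / (t₂ − t₁) = ln(13.6/2.72) / (54.8 − 8.84)
  = 1.609 / 45.96 = 0.03501 h⁻¹
t½ = ln2 / k = 0.693147 / 0.03501 = 19.80 h

19.8 h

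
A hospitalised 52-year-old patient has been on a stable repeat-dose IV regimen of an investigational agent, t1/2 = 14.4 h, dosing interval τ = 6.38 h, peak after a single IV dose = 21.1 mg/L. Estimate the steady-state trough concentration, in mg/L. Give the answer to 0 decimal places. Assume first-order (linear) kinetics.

k = ln2 / t½ = 0.693147 / 14.4 = 0.04814 h⁻¹
e^(−kτ) = e^(−0.04814 × 6.38) = 0.7356
Accumulation ratio R = 1 / (1 − e^(−kτ)) = 1 / (1 − 0.7356) = 3.782
Steady-state trough = C₀ × R × e^(−kτ) = 21.1 × 3.782 × 0.7356 = 58.70 mg/L

59 mg/L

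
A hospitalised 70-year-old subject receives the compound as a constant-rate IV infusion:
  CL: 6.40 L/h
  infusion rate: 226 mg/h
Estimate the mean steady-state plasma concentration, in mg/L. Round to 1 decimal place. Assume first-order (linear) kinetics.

35.3 mg/L

At steady state Css = R₀ / CL = 226 / 6.400 = 35.31 mg/L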